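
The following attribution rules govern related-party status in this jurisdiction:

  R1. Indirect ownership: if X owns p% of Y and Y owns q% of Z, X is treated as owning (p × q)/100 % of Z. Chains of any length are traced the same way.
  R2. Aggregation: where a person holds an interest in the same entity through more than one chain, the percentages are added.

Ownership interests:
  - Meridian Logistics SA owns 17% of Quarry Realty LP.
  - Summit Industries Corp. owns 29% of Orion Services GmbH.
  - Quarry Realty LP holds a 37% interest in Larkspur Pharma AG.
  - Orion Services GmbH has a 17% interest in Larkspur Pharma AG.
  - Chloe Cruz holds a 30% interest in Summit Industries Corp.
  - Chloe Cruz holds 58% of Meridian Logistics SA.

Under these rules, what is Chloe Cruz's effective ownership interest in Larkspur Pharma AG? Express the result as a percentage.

5.1272%

Chain via Summit Industries Corp. → Orion Services GmbH (R1): 30% × 29% × 17% = 1.479% of Larkspur Pharma AG.
Chain via Meridian Logistics SA → Quarry Realty LP (R1): 58% × 17% × 37% = 3.6482% of Larkspur Pharma AG.
Aggregating (R2): 1.479% + 3.6482% = 5.1272%.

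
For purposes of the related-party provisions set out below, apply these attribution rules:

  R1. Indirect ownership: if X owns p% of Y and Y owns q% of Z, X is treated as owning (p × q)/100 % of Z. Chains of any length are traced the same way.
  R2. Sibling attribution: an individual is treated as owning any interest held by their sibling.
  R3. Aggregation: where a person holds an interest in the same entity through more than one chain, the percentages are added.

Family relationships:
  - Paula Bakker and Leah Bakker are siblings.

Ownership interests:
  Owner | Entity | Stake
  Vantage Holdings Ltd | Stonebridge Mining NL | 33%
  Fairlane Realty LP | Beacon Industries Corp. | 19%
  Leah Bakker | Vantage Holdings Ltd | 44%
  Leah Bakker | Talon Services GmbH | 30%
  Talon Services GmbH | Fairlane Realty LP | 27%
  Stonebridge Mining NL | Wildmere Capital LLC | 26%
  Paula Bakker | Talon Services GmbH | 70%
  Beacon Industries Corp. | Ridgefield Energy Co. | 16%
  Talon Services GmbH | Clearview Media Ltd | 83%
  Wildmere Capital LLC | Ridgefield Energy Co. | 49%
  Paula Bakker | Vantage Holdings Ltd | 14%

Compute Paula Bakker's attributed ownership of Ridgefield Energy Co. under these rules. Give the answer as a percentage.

By sibling attribution (R2), Paula Bakker is treated as also owning Leah Bakker's interest in Vantage Holdings Ltd, giving 14% + 44% = 58%.
By sibling attribution (R2), Paula Bakker is treated as also owning Leah Bakker's interest in Talon Services GmbH, giving 70% + 30% = 100%.
Chain via Vantage Holdings Ltd → Stonebridge Mining NL → Wildmere Capital LLC (R1): 58% × 33% × 26% × 49% = 2.438436% of Ridgefield Energy Co.
Chain via Talon Services GmbH → Fairlane Realty LP → Beacon Industries Corp. (R1): 100% × 27% × 19% × 16% = 0.8208% of Ridgefield Energy Co.
Aggregating (R3): 2.438436% + 0.8208% = 3.259236%.

3.259236%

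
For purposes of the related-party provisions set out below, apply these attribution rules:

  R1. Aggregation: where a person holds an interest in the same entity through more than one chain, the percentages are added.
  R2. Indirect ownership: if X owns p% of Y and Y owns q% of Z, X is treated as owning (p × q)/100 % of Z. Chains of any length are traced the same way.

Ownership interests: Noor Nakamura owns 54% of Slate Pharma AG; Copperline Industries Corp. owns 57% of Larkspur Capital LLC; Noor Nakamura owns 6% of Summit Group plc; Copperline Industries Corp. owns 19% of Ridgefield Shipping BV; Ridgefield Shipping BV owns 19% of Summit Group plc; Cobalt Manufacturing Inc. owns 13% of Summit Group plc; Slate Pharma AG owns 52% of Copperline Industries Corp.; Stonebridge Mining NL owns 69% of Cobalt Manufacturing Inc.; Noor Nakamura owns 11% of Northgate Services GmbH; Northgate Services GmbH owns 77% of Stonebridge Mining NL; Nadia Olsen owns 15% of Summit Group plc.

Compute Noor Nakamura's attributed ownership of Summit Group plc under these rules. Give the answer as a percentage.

7.773447%

Chain via Slate Pharma AG → Copperline Industries Corp. → Ridgefield Shipping BV (R2): 54% × 52% × 19% × 19% = 1.013688% of Summit Group plc.
Chain via Northgate Services GmbH → Stonebridge Mining NL → Cobalt Manufacturing Inc. (R2): 11% × 77% × 69% × 13% = 0.759759% of Summit Group plc.
Direct interest in Summit Group plc: 6%.
Aggregating (R1): 1.013688% + 0.759759% + 6% = 7.773447%.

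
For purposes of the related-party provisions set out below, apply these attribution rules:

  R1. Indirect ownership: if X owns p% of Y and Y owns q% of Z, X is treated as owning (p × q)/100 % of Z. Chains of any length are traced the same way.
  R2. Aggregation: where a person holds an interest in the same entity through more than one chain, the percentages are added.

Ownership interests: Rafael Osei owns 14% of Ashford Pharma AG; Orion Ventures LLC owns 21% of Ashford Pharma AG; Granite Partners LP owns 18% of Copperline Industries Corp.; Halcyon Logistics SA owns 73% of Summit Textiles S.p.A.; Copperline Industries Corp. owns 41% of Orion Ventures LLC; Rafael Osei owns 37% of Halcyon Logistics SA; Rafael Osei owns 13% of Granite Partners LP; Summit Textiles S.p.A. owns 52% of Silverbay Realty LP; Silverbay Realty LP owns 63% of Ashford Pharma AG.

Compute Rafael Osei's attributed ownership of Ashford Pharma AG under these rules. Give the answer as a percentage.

23.04995%

Chain via Halcyon Logistics SA → Summit Textiles S.p.A. → Silverbay Realty LP (R1): 37% × 73% × 52% × 63% = 8.848476% of Ashford Pharma AG.
Chain via Granite Partners LP → Copperline Industries Corp. → Orion Ventures LLC (R1): 13% × 18% × 41% × 21% = 0.201474% of Ashford Pharma AG.
Direct interest in Ashford Pharma AG: 14%.
Aggregating (R2): 8.848476% + 0.201474% + 14% = 23.04995%.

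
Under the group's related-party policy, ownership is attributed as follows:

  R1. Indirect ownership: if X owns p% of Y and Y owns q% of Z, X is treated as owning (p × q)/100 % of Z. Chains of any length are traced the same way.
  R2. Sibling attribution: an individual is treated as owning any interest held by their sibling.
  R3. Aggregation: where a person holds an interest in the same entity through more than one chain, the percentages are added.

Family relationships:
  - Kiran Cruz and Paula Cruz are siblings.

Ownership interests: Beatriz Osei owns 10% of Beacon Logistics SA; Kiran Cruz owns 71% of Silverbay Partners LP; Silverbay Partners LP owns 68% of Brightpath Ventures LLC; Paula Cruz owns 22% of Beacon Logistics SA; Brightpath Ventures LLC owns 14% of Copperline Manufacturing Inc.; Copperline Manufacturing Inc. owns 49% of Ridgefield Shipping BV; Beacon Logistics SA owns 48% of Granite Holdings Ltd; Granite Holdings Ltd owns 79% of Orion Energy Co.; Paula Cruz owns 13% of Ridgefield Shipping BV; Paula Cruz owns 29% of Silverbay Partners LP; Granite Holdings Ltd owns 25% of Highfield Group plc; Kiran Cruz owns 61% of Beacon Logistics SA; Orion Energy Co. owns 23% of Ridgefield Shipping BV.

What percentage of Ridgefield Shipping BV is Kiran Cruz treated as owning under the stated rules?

By sibling attribution (R2), Kiran Cruz is treated as also owning Paula Cruz's interest in Silverbay Partners LP, giving 71% + 29% = 100%.
By sibling attribution (R2), Kiran Cruz is treated as also owning Paula Cruz's interest in Beacon Logistics SA, giving 61% + 22% = 83%.
By sibling attribution (R2), Kiran Cruz is treated as owning Paula Cruz's 13% interest in Ridgefield Shipping BV.
Chain via Silverbay Partners LP → Brightpath Ventures LLC → Copperline Manufacturing Inc. (R1): 100% × 68% × 14% × 49% = 4.6648% of Ridgefield Shipping BV.
Chain via Beacon Logistics SA → Granite Holdings Ltd → Orion Energy Co. (R1): 83% × 48% × 79% × 23% = 7.238928% of Ridgefield Shipping BV.
Direct interest in Ridgefield Shipping BV: 13%.
Aggregating (R3): 4.6648% + 7.238928% + 13% = 24.903728%.

24.903728%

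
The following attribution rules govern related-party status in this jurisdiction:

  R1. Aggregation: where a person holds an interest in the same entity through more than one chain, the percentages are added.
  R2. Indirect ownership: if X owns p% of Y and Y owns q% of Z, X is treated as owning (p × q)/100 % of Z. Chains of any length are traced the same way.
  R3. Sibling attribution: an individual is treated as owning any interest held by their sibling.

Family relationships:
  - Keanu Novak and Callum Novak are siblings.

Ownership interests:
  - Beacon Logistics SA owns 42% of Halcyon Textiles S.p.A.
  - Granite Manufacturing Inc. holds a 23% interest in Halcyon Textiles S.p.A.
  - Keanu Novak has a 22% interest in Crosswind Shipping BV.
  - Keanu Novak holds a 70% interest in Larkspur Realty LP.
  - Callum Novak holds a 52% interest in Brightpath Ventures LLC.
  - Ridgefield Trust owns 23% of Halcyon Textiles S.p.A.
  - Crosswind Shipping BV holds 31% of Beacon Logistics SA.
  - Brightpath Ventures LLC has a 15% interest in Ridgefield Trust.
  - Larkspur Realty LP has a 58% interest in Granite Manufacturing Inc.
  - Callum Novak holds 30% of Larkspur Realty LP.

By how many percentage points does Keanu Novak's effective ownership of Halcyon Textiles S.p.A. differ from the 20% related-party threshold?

2.0016

By sibling attribution (R3), Keanu Novak is treated as also owning Callum Novak's interest in Larkspur Realty LP, giving 70% + 30% = 100%.
By sibling attribution (R3), Keanu Novak is treated as owning Callum Novak's 52% interest in Brightpath Ventures LLC.
Chain via Larkspur Realty LP → Granite Manufacturing Inc. (R2): 100% × 58% × 23% = 13.34% of Halcyon Textiles S.p.A.
Chain via Crosswind Shipping BV → Beacon Logistics SA (R2): 22% × 31% × 42% = 2.8644% of Halcyon Textiles S.p.A.
Chain via Brightpath Ventures LLC → Ridgefield Trust (R2): 52% × 15% × 23% = 1.794% of Halcyon Textiles S.p.A.
Aggregating (R1): 13.34% + 2.8644% + 1.794% = 17.9984%.
17.9984% falls short of the 20% threshold by 2.0016 percentage points.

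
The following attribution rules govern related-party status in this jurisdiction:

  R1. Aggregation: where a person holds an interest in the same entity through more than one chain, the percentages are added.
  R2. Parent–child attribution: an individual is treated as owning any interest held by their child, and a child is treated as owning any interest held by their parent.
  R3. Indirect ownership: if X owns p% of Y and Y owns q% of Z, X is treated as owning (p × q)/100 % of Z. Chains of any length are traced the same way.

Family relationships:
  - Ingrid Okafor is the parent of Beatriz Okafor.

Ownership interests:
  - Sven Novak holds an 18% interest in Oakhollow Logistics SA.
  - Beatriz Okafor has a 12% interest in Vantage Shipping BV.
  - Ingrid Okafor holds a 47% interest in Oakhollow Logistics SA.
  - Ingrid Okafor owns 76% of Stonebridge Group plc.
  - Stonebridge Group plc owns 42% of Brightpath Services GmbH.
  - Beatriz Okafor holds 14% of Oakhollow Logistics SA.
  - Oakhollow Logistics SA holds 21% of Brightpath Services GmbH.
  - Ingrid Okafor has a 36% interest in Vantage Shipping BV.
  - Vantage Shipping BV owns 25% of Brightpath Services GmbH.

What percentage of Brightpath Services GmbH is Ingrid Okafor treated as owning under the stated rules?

56.73%

By parent–child attribution (R2), Ingrid Okafor is treated as also owning Beatriz Okafor's interest in Vantage Shipping BV, giving 36% + 12% = 48%.
By parent–child attribution (R2), Ingrid Okafor is treated as also owning Beatriz Okafor's interest in Oakhollow Logistics SA, giving 47% + 14% = 61%.
Chain via Stonebridge Group plc (R3): 76% × 42% = 31.92% of Brightpath Services GmbH.
Chain via Vantage Shipping BV (R3): 48% × 25% = 12% of Brightpath Services GmbH.
Chain via Oakhollow Logistics SA (R3): 61% × 21% = 12.81% of Brightpath Services GmbH.
Aggregating (R1): 31.92% + 12% + 12.81% = 56.73%.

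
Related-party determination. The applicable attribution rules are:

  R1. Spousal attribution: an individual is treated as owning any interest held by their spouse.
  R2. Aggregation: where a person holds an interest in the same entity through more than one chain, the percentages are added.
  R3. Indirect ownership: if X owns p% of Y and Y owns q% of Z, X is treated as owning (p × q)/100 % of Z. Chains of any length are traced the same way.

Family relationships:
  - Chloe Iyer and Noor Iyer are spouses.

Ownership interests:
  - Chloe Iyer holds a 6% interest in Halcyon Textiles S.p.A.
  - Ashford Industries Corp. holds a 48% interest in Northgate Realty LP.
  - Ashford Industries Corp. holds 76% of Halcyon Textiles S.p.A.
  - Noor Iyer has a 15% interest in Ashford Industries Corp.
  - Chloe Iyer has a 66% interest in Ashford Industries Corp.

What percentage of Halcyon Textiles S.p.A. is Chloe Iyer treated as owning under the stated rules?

By spousal attribution (R1), Chloe Iyer is treated as also owning Noor Iyer's interest in Ashford Industries Corp, giving 66% + 15% = 81%.
Chain via Ashford Industries Corp. (R3): 81% × 76% = 61.56% of Halcyon Textiles S.p.A.
Direct interest in Halcyon Textiles S.p.A: 6%.
Aggregating (R2): 61.56% + 6% = 67.56%.

67.56%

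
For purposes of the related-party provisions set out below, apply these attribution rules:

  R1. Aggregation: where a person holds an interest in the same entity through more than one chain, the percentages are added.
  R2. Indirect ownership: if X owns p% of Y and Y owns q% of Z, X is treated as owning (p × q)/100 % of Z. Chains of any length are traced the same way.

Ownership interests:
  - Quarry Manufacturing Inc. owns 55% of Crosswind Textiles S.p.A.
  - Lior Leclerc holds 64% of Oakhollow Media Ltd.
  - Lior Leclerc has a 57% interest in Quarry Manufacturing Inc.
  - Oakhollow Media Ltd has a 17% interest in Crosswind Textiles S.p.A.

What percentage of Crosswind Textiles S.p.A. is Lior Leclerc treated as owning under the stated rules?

42.23%

Chain via Quarry Manufacturing Inc. (R2): 57% × 55% = 31.35% of Crosswind Textiles S.p.A.
Chain via Oakhollow Media Ltd (R2): 64% × 17% = 10.88% of Crosswind Textiles S.p.A.
Aggregating (R1): 31.35% + 10.88% = 42.23%.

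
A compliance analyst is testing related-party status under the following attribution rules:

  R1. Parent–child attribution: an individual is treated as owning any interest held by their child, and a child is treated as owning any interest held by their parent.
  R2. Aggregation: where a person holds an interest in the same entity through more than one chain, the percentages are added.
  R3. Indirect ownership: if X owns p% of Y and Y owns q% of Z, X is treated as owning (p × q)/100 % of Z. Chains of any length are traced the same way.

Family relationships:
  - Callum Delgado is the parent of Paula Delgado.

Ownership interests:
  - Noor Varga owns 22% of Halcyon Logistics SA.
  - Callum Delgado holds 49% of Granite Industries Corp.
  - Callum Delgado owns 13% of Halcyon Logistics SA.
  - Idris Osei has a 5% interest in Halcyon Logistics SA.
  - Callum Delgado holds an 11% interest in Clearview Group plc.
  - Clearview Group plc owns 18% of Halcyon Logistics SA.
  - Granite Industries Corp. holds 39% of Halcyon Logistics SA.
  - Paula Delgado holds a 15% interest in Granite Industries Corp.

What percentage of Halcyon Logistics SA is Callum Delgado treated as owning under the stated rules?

By parent–child attribution (R1), Callum Delgado is treated as also owning Paula Delgado's interest in Granite Industries Corp, giving 49% + 15% = 64%.
Chain via Granite Industries Corp. (R3): 64% × 39% = 24.96% of Halcyon Logistics SA.
Chain via Clearview Group plc (R3): 11% × 18% = 1.98% of Halcyon Logistics SA.
Direct interest in Halcyon Logistics SA: 13%.
Aggregating (R2): 24.96% + 1.98% + 13% = 39.94%.

39.94%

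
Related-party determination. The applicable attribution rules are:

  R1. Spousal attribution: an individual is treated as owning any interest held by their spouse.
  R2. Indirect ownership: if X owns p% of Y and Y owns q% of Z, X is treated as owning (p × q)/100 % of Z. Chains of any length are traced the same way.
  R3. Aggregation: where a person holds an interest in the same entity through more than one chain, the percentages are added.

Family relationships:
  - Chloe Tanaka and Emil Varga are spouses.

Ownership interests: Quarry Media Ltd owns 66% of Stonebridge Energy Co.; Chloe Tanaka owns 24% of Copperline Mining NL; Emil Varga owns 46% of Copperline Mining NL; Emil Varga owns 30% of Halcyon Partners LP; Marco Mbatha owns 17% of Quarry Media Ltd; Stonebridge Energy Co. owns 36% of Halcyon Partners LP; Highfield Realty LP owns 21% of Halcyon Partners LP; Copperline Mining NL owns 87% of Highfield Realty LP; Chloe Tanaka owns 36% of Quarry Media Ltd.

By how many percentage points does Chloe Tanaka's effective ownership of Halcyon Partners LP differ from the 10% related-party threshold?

By spousal attribution (R1), Chloe Tanaka is treated as also owning Emil Varga's interest in Copperline Mining NL, giving 24% + 46% = 70%.
By spousal attribution (R1), Chloe Tanaka is treated as owning Emil Varga's 30% interest in Halcyon Partners LP.
Chain via Quarry Media Ltd → Stonebridge Energy Co. (R2): 36% × 66% × 36% = 8.5536% of Halcyon Partners LP.
Chain via Copperline Mining NL → Highfield Realty LP (R2): 70% × 87% × 21% = 12.789% of Halcyon Partners LP.
Direct interest in Halcyon Partners LP: 30%.
Aggregating (R3): 8.5536% + 12.789% + 30% = 51.3426%.
51.3426% exceeds the 10% threshold by 41.3426 percentage points.

41.3426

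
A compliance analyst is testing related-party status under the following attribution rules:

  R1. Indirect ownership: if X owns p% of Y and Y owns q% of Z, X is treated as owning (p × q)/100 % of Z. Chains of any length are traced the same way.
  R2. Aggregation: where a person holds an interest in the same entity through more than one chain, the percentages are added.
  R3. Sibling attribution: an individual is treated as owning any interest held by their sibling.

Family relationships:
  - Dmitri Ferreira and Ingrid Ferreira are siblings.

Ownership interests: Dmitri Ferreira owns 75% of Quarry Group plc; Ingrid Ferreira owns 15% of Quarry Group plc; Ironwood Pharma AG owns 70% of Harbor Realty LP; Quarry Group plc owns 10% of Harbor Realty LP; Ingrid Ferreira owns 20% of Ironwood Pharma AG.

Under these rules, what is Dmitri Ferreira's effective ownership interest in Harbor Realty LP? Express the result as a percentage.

By sibling attribution (R3), Dmitri Ferreira is treated as also owning Ingrid Ferreira's interest in Quarry Group plc, giving 75% + 15% = 90%.
By sibling attribution (R3), Dmitri Ferreira is treated as owning Ingrid Ferreira's 20% interest in Ironwood Pharma AG.
Chain via Quarry Group plc (R1): 90% × 10% = 9% of Harbor Realty LP.
Chain via Ironwood Pharma AG (R1): 20% × 70% = 14% of Harbor Realty LP.
Aggregating (R2): 9% + 14% = 23%.

23%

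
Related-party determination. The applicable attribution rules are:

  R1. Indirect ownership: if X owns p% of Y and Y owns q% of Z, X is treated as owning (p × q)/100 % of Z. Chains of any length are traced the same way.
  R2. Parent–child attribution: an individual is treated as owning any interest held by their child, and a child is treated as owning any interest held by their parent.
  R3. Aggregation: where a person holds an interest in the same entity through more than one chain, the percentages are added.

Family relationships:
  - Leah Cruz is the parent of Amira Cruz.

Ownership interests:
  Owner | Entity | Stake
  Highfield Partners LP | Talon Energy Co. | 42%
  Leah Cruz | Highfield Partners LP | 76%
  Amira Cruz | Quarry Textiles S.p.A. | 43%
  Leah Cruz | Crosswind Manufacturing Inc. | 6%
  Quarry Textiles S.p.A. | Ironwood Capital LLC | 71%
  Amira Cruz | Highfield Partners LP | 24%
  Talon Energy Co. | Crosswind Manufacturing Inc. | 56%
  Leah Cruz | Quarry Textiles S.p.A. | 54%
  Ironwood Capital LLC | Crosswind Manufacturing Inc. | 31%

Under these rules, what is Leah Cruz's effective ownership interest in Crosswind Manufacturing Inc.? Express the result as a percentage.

50.8697%

By parent–child attribution (R2), Leah Cruz is treated as also owning Amira Cruz's interest in Quarry Textiles S.p.A, giving 54% + 43% = 97%.
By parent–child attribution (R2), Leah Cruz is treated as also owning Amira Cruz's interest in Highfield Partners LP, giving 76% + 24% = 100%.
Chain via Quarry Textiles S.p.A. → Ironwood Capital LLC (R1): 97% × 71% × 31% = 21.3497% of Crosswind Manufacturing Inc.
Chain via Highfield Partners LP → Talon Energy Co. (R1): 100% × 42% × 56% = 23.52% of Crosswind Manufacturing Inc.
Direct interest in Crosswind Manufacturing Inc: 6%.
Aggregating (R3): 21.3497% + 23.52% + 6% = 50.8697%.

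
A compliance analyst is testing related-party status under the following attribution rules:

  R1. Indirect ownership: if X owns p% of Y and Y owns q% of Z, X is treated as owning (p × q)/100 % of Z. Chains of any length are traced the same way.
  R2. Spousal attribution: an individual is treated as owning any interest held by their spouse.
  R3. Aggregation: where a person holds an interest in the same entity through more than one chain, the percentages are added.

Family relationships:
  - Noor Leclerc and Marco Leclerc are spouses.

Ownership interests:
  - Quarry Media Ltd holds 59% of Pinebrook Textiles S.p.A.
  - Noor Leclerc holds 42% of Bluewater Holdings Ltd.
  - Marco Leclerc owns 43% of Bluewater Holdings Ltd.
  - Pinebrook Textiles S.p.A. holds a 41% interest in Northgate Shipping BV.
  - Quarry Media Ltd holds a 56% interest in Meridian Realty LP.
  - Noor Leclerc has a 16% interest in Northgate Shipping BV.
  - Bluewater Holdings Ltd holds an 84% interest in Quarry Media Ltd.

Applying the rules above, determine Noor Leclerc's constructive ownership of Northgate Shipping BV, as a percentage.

By spousal attribution (R2), Noor Leclerc is treated as also owning Marco Leclerc's interest in Bluewater Holdings Ltd, giving 42% + 43% = 85%.
Chain via Bluewater Holdings Ltd → Quarry Media Ltd → Pinebrook Textiles S.p.A. (R1): 85% × 84% × 59% × 41% = 17.27166% of Northgate Shipping BV.
Direct interest in Northgate Shipping BV: 16%.
Aggregating (R3): 17.27166% + 16% = 33.27166%.

33.27166%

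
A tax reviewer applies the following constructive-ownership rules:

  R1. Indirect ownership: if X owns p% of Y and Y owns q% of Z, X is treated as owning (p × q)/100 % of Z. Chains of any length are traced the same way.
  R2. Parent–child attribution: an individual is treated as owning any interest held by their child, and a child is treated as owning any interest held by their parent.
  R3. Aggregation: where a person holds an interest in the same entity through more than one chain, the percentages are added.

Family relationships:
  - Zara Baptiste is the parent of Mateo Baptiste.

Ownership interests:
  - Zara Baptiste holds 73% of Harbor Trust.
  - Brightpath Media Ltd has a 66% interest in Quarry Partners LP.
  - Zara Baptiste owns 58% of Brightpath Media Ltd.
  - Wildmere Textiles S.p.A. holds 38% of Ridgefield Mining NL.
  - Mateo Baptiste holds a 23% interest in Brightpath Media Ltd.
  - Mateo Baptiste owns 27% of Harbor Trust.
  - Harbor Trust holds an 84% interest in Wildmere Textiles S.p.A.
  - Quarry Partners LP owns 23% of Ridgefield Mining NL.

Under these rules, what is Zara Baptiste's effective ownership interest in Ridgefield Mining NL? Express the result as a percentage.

By parent–child attribution (R2), Zara Baptiste is treated as also owning Mateo Baptiste's interest in Brightpath Media Ltd, giving 58% + 23% = 81%.
By parent–child attribution (R2), Zara Baptiste is treated as also owning Mateo Baptiste's interest in Harbor Trust, giving 73% + 27% = 100%.
Chain via Brightpath Media Ltd → Quarry Partners LP (R1): 81% × 66% × 23% = 12.2958% of Ridgefield Mining NL.
Chain via Harbor Trust → Wildmere Textiles S.p.A. (R1): 100% × 84% × 38% = 31.92% of Ridgefield Mining NL.
Aggregating (R3): 12.2958% + 31.92% = 44.2158%.

44.2158%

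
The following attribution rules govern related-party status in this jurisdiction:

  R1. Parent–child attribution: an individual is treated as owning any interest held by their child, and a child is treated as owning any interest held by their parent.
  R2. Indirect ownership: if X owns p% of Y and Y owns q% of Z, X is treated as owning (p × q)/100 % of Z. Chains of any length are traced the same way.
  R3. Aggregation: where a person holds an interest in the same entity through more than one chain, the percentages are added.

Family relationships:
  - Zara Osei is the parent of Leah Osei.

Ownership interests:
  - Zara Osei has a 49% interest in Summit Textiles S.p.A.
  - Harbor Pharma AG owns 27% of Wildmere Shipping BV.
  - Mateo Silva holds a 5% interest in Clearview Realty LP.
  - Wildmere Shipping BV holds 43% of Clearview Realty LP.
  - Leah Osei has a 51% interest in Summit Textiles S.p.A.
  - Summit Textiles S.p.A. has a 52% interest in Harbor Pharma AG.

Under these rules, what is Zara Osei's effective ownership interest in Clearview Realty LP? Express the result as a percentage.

6.0372%

By parent–child attribution (R1), Zara Osei is treated as also owning Leah Osei's interest in Summit Textiles S.p.A, giving 49% + 51% = 100%.
Chain via Summit Textiles S.p.A. → Harbor Pharma AG → Wildmere Shipping BV (R2): 100% × 52% × 27% × 43% = 6.0372% of Clearview Realty LP.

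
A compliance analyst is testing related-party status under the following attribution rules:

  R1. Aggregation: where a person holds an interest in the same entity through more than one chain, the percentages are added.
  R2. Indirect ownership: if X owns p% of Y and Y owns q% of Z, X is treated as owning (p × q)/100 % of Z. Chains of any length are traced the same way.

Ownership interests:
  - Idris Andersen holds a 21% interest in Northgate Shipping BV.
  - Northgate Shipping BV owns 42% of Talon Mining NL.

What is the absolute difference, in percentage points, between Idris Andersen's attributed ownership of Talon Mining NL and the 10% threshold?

1.18

Chain via Northgate Shipping BV (R2): 21% × 42% = 8.82% of Talon Mining NL.
8.82% falls short of the 10% threshold by 1.18 percentage points.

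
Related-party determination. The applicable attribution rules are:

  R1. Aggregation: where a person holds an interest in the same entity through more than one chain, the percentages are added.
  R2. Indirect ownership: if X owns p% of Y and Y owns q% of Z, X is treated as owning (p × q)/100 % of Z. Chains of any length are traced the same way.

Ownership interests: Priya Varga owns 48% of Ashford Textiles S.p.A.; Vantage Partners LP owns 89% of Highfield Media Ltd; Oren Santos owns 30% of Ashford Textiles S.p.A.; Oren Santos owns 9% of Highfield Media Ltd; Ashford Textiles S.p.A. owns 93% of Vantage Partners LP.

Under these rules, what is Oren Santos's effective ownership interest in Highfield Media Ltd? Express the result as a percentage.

33.831%

Chain via Ashford Textiles S.p.A. → Vantage Partners LP (R2): 30% × 93% × 89% = 24.831% of Highfield Media Ltd.
Direct interest in Highfield Media Ltd: 9%.
Aggregating (R1): 24.831% + 9% = 33.831%.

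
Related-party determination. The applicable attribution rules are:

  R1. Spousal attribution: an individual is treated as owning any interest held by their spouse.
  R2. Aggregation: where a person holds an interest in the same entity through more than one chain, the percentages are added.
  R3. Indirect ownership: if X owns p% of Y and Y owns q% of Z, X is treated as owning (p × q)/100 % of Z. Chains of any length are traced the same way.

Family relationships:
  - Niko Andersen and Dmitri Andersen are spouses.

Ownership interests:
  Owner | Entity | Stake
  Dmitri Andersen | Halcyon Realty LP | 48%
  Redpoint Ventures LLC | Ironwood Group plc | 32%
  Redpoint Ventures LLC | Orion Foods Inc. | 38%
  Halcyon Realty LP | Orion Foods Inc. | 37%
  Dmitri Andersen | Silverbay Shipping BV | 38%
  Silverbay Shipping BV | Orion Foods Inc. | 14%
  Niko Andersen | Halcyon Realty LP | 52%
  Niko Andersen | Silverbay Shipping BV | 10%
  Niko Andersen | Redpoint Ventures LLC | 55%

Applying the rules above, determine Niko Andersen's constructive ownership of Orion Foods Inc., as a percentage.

64.62%

By spousal attribution (R1), Niko Andersen is treated as also owning Dmitri Andersen's interest in Silverbay Shipping BV, giving 10% + 38% = 48%.
By spousal attribution (R1), Niko Andersen is treated as also owning Dmitri Andersen's interest in Halcyon Realty LP, giving 52% + 48% = 100%.
Chain via Redpoint Ventures LLC (R3): 55% × 38% = 20.9% of Orion Foods Inc.
Chain via Silverbay Shipping BV (R3): 48% × 14% = 6.72% of Orion Foods Inc.
Chain via Halcyon Realty LP (R3): 100% × 37% = 37% of Orion Foods Inc.
Aggregating (R2): 20.9% + 6.72% + 37% = 64.62%.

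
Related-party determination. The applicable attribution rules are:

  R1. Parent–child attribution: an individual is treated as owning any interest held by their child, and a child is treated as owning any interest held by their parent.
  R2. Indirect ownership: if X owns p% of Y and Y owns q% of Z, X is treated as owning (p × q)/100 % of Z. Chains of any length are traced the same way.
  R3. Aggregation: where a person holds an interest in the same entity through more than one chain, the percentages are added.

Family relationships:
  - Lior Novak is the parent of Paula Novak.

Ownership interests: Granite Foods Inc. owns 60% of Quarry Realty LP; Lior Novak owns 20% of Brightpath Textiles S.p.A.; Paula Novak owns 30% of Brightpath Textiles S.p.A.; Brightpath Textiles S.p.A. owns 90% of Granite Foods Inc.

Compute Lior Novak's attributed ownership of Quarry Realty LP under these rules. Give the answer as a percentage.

27%

By parent–child attribution (R1), Lior Novak is treated as also owning Paula Novak's interest in Brightpath Textiles S.p.A, giving 20% + 30% = 50%.
Chain via Brightpath Textiles S.p.A. → Granite Foods Inc. (R2): 50% × 90% × 60% = 27% of Quarry Realty LP.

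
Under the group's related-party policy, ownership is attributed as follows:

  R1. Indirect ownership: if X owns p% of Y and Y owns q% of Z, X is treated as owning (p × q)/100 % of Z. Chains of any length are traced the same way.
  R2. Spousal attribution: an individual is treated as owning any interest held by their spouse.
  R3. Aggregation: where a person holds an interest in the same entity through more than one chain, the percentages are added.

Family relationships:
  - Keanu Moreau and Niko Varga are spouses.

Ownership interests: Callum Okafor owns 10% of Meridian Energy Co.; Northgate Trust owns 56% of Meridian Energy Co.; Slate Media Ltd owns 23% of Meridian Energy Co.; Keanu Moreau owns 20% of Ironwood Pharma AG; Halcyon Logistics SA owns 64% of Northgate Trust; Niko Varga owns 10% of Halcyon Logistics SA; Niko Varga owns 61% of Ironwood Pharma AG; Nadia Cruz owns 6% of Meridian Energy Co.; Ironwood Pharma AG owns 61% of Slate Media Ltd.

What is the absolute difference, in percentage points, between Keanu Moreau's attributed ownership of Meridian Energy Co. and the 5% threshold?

By spousal attribution (R2), Keanu Moreau is treated as also owning Niko Varga's interest in Ironwood Pharma AG, giving 20% + 61% = 81%.
By spousal attribution (R2), Keanu Moreau is treated as owning Niko Varga's 10% interest in Halcyon Logistics SA.
Chain via Ironwood Pharma AG → Slate Media Ltd (R1): 81% × 61% × 23% = 11.3643% of Meridian Energy Co.
Chain via Halcyon Logistics SA → Northgate Trust (R1): 10% × 64% × 56% = 3.584% of Meridian Energy Co.
Aggregating (R3): 11.3643% + 3.584% = 14.9483%.
14.9483% exceeds the 5% threshold by 9.9483 percentage points.

9.9483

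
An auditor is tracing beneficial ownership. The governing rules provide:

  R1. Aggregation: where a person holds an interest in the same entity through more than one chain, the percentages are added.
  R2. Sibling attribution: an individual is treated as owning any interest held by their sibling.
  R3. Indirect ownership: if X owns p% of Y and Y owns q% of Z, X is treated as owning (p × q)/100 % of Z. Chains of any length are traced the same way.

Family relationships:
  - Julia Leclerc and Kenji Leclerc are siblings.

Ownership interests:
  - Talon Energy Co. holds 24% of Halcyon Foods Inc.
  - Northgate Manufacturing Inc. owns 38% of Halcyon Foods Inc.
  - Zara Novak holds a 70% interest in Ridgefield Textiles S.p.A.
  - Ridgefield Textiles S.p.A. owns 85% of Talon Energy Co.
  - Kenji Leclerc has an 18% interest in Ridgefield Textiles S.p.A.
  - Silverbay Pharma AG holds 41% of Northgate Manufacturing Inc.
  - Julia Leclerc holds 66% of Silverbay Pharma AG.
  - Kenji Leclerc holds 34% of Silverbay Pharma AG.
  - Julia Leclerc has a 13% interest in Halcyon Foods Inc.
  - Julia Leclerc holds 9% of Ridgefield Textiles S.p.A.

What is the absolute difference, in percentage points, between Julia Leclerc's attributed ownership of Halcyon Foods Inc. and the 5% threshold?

29.088

By sibling attribution (R2), Julia Leclerc is treated as also owning Kenji Leclerc's interest in Silverbay Pharma AG, giving 66% + 34% = 100%.
By sibling attribution (R2), Julia Leclerc is treated as also owning Kenji Leclerc's interest in Ridgefield Textiles S.p.A, giving 9% + 18% = 27%.
Chain via Silverbay Pharma AG → Northgate Manufacturing Inc. (R3): 100% × 41% × 38% = 15.58% of Halcyon Foods Inc.
Chain via Ridgefield Textiles S.p.A. → Talon Energy Co. (R3): 27% × 85% × 24% = 5.508% of Halcyon Foods Inc.
Direct interest in Halcyon Foods Inc: 13%.
Aggregating (R1): 15.58% + 5.508% + 13% = 34.088%.
34.088% exceeds the 5% threshold by 29.088 percentage points.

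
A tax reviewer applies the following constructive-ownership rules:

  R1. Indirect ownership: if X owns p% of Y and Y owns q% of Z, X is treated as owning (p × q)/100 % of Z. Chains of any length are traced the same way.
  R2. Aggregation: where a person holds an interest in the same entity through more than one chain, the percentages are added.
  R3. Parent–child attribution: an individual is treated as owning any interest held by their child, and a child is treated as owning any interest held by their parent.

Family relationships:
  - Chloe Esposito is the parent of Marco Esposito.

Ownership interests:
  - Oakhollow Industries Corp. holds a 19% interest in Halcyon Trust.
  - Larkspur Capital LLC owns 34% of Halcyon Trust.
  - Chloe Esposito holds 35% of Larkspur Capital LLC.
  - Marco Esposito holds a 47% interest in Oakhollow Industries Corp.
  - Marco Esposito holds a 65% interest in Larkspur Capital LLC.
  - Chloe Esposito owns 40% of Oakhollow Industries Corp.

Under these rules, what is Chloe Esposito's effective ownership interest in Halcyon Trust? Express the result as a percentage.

By parent–child attribution (R3), Chloe Esposito is treated as also owning Marco Esposito's interest in Larkspur Capital LLC, giving 35% + 65% = 100%.
By parent–child attribution (R3), Chloe Esposito is treated as also owning Marco Esposito's interest in Oakhollow Industries Corp, giving 40% + 47% = 87%.
Chain via Larkspur Capital LLC (R1): 100% × 34% = 34% of Halcyon Trust.
Chain via Oakhollow Industries Corp. (R1): 87% × 19% = 16.53% of Halcyon Trust.
Aggregating (R2): 34% + 16.53% = 50.53%.

50.53%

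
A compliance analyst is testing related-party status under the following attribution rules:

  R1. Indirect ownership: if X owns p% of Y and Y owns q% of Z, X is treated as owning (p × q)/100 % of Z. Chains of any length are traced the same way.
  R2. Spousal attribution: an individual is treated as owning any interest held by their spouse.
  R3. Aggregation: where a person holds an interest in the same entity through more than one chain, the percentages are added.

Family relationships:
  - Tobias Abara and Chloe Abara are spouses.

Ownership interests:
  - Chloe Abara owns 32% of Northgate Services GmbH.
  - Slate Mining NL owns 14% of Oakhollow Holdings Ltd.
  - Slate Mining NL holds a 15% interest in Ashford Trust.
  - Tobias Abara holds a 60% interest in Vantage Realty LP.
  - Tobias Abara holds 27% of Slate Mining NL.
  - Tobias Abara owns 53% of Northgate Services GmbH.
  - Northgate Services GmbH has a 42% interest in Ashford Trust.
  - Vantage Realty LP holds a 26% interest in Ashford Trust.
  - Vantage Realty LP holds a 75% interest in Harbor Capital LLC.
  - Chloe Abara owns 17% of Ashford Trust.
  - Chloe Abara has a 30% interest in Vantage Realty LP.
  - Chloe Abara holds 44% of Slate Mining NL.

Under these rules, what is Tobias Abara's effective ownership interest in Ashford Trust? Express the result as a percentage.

86.75%

By spousal attribution (R2), Tobias Abara is treated as also owning Chloe Abara's interest in Slate Mining NL, giving 27% + 44% = 71%.
By spousal attribution (R2), Tobias Abara is treated as also owning Chloe Abara's interest in Vantage Realty LP, giving 60% + 30% = 90%.
By spousal attribution (R2), Tobias Abara is treated as also owning Chloe Abara's interest in Northgate Services GmbH, giving 53% + 32% = 85%.
By spousal attribution (R2), Tobias Abara is treated as owning Chloe Abara's 17% interest in Ashford Trust.
Chain via Slate Mining NL (R1): 71% × 15% = 10.65% of Ashford Trust.
Chain via Vantage Realty LP (R1): 90% × 26% = 23.4% of Ashford Trust.
Chain via Northgate Services GmbH (R1): 85% × 42% = 35.7% of Ashford Trust.
Direct interest in Ashford Trust: 17%.
Aggregating (R3): 10.65% + 23.4% + 35.7% + 17% = 86.75%.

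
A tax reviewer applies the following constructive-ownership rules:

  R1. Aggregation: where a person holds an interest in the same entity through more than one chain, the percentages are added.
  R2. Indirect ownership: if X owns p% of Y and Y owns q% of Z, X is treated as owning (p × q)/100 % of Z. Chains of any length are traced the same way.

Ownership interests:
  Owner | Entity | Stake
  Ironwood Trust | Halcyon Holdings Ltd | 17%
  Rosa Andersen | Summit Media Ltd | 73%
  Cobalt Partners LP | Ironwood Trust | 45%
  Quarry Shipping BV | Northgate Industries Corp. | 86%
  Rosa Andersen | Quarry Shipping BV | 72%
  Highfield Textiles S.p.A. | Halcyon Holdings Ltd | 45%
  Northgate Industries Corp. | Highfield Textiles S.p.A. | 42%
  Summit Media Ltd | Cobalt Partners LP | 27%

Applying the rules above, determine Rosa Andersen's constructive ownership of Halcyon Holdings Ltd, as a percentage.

13.210695%

Chain via Quarry Shipping BV → Northgate Industries Corp. → Highfield Textiles S.p.A. (R2): 72% × 86% × 42% × 45% = 11.70288% of Halcyon Holdings Ltd.
Chain via Summit Media Ltd → Cobalt Partners LP → Ironwood Trust (R2): 73% × 27% × 45% × 17% = 1.507815% of Halcyon Holdings Ltd.
Aggregating (R1): 11.70288% + 1.507815% = 13.210695%.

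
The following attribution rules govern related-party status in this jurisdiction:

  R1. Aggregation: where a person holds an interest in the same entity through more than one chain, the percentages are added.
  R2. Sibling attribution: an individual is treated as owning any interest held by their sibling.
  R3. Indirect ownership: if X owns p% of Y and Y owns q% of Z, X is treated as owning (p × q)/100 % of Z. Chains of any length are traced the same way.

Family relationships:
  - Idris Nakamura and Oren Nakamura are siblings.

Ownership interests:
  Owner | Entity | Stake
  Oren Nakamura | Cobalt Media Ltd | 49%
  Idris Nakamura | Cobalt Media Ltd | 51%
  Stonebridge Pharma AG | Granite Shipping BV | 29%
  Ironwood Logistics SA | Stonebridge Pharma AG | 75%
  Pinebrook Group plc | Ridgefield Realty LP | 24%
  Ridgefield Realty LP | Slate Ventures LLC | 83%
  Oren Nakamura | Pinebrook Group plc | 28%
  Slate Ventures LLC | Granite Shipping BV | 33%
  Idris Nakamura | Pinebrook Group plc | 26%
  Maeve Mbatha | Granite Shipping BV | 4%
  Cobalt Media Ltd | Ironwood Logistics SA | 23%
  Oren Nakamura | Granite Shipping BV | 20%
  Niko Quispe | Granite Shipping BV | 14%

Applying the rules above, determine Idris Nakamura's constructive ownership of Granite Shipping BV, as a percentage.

By sibling attribution (R2), Idris Nakamura is treated as also owning Oren Nakamura's interest in Cobalt Media Ltd, giving 51% + 49% = 100%.
By sibling attribution (R2), Idris Nakamura is treated as also owning Oren Nakamura's interest in Pinebrook Group plc, giving 26% + 28% = 54%.
By sibling attribution (R2), Idris Nakamura is treated as owning Oren Nakamura's 20% interest in Granite Shipping BV.
Chain via Cobalt Media Ltd → Ironwood Logistics SA → Stonebridge Pharma AG (R3): 100% × 23% × 75% × 29% = 5.0025% of Granite Shipping BV.
Chain via Pinebrook Group plc → Ridgefield Realty LP → Slate Ventures LLC (R3): 54% × 24% × 83% × 33% = 3.549744% of Granite Shipping BV.
Direct interest in Granite Shipping BV: 20%.
Aggregating (R1): 5.0025% + 3.549744% + 20% = 28.552244%.

28.552244%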